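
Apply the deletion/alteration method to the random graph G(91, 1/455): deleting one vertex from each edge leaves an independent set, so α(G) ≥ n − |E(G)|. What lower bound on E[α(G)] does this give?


E[|E(G)|] = C(91, 2)·p = 4095 · (1/455) = 9.
E[α(G)] ≥ n − E[|E(G)|] = 91 − 9 = 82.
Numerically: ≈ 82.000.
(This is only a lower bound; the true E[α(G)] may be larger.)

E[α(G)] ≥ 82 ≈ 82.000.


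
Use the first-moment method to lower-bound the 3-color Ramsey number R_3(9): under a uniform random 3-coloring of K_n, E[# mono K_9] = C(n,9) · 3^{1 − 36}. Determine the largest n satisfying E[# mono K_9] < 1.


We need C(n, 9) · 3^{1 − 36} < 1, i.e. C(n, 9) < 3^{36 − 1} = 50031545098999707.
Check values of n near the boundary:
  n = 297: C(297, 9) = 43842345008337645; 43842345008337645 < 50031545098999707? YES
  n = 298: C(298, 9) = 45207677551849890; 45207677551849890 < 50031545098999707? YES
  n = 299: C(299, 9) = 46610674441390059; 46610674441390059 < 50031545098999707? YES
  n = 300: C(300, 9) = 48052241692154700; 48052241692154700 < 50031545098999707? YES
  n = 301: C(301, 9) = 49533303936090975; 49533303936090975 < 50031545098999707? YES
  n = 302: C(302, 9) = 51054804739588650; 51054804739588650 < 50031545098999707? NO
  n = 303: C(303, 9) = 52617706925494425; 52617706925494425 < 50031545098999707? NO
The largest n with C(n, 9) < 50031545098999707 is n = 301 (where E[X] = 16511101312030325/16677181699666569 ≈ 0.9900415). Hence R_3(9) > 301, i.e. R_3(9) ≥ 302.

Largest n = 301; hence R_3(9) > 301.


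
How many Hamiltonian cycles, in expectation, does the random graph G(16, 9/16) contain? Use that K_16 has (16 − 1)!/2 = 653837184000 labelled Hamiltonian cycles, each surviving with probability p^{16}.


K_16 has (16 − 1)!/2 = 653837184000 labelled Hamiltonian cycles.
For each such Hamiltonian cycle H, let X_H = 1 if all 16 edges of H are present in G. Then P[X_H = 1] = p^{16} = (9/16)^{16} = 1853020188851841/18446744073709551616.
Summing the indicators: E[X] = Σ_H E[X_H] = 653837184000 · p^{16} = 653837184000 · 1853020188851841/18446744073709551616 = 1183177248216831945952875/18014398509481984.
Numerically: E[X] ≈ 6.568e+07.

E[X] = 653837184000 · (9/16)^{16} = 1183177248216831945952875/18014398509481984 ≈ 6.568e+07.


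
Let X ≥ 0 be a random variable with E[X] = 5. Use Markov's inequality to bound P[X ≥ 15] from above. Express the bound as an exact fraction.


μ = E[X] = 5, a = 15.
Markov: P[X ≥ 15] ≤ μ/a = (5)/15 = 1/3.
Numerically: ≈ 0.333.
(Since a = 15 > μ = 5.000, the bound 1/3 is < 1 and informative.)

P[X ≥ 15] ≤ 1/3 ≈ 0.333.


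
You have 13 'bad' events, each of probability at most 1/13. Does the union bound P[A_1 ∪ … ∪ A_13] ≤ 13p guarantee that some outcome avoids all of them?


Union bound: P[∪_{i=1}^{13} A_i] ≤ Σ_i P[A_i] ≤ 13·p = 13·(1/13) = 1.
Numerically: 1 ≈ 1.0000000.
Is 1 < 1? NO.
Since the bound 1 is ≥ 1, the union bound is uninformative here; it does NOT by itself certify existence.

13·p = 1 ≈ 1.0000000; existence NOT certified by the union bound.


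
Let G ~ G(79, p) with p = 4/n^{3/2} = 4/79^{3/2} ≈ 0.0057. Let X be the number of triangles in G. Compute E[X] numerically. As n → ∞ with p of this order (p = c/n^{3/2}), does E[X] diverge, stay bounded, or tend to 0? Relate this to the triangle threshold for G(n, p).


Number of potential triangles: C(79, 3) = 79079.
Each occurs with probability p³ ≈ (0.0057)³ ≈ 1.84866e-07.
By linearity: E[X] = C(79, 3)·p³ ≈ 79079 · 1.84866e-07 ≈ 0.015.
Since α = 3/2 > 1, p = c/n^{3/2} = o(1/n) is below the triangle threshold p ~ 1/n. Asymptotically E[X] ~ (c³/6)·n^{3(1−α)} = (4³/6)·n^{-1.5} → 0, so by Markov's inequality G has no triangles w.h.p.

E[X] ≈ 0.015; in regime p = Θ(1/n^{3/2}) E[X] tends to 0 (below the triangle threshold p ~ 1/n).


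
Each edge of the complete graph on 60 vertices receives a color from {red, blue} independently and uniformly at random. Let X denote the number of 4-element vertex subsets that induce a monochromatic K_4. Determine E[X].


Let X = Σ_S X_S over the C(60, 4) = 487635 subsets S of size 4, where X_S = 1 if the K_4 on S is monochromatic.
For a fixed S, the K_4 on S has C(4, 2) = 6 edges. P[all 6 edges red] = (1/2)^6, and likewise for blue, so P[monochromatic] = 2·(1/2)^6 = 2^{1 − 6} = 1/32.
By linearity: E[X] = C(60, 4) · 2^{1 − 6} = 487635 · 1/32 = 487635/32.
Numerically: E[X] ≈ 15238.59375.

E[X] = C(60,4)·2^(1−C(4,2)) = 487635/32 ≈ 15238.59375.


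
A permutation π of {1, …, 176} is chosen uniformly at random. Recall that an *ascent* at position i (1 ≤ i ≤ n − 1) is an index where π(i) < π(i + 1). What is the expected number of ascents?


Write X = Σ X_I over i = 1, …, 175, with X_I the indicator of one ascent.
There are 175 indicators.
For each fixed i, the pair (π(i), π(i+1)) is a uniformly random ordered pair of distinct values from {1, …, 176}; by symmetry P[π(i) < π(i+1)] = 1/2.
By linearity: E[X] = 175 · (1/2) = (176 − 1) · (1/2) = 175/2 ≈ 87.5000.

E[X] = 175/2 = 87.5000.


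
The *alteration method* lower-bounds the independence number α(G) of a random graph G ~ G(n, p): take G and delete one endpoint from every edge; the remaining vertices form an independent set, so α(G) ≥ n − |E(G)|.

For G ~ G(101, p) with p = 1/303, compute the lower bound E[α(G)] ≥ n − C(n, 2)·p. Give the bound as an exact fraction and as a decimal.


E[|E(G)|] = C(101, 2)·p = 5050 · (1/303) = 50/3.
E[α(G)] ≥ n − E[|E(G)|] = 101 − 50/3 = 253/3.
Numerically: ≈ 84.333333.
(This is only a lower bound; the true E[α(G)] may be larger.)

E[α(G)] ≥ 253/3 ≈ 84.333333.


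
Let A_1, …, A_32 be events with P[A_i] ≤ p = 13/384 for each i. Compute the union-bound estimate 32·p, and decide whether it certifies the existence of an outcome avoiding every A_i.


Union bound: P[∪_{i=1}^{32} A_i] ≤ Σ_i P[A_i] ≤ 32·p = 32·(13/384) = 13/12.
Numerically: 13/12 ≈ 1.0833.
Is 13/12 < 1? NO.
Since the bound 13/12 is ≥ 1, the union bound is uninformative here; it does NOT by itself certify existence.

32·p = 13/12 ≈ 1.0833; existence NOT certified by the union bound.


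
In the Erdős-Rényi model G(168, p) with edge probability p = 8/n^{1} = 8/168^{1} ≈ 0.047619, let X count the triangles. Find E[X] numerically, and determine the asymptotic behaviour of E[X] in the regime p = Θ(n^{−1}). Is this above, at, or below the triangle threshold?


Number of potential triangles: C(168, 3) = 776216.
Each occurs with probability p³ ≈ (0.047619)³ ≈ 1.07979700e-04.
By linearity: E[X] = C(168, 3)·p³ ≈ 776216 · 1.07979700e-04 ≈ 83.815571.
Here α = 1, so p = 8/n is exactly at the triangle threshold p ~ 1/n. Asymptotically E[X] → c³/6 = 8³/6 = 256/3 ≈ 85.333333, a bounded constant. In this regime the triangle count is asymptotically Poisson(c³/6).

E[X] ≈ 83.815571; in regime p = Θ(1/n^{1}) E[X] stays bounded (at the triangle threshold p ~ 1/n).


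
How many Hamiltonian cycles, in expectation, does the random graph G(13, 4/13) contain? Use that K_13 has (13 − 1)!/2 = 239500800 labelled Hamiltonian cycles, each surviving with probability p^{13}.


K_13 has (13 − 1)!/2 = 239500800 labelled Hamiltonian cycles.
For each such Hamiltonian cycle H, let X_H = 1 if all 13 edges of H are present in G. Then P[X_H = 1] = p^{13} = (4/13)^{13} = 67108864/302875106592253.
By linearity: E[X] = Σ_H E[X_H] = 239500800 · p^{13} = 239500800 · 67108864/302875106592253 = 16072626615091200/302875106592253.
Numerically: E[X] ≈ 53.07.

E[X] = 239500800 · (4/13)^{13} = 16072626615091200/302875106592253 ≈ 53.07.


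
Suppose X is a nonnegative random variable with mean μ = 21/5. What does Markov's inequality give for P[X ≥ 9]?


μ = E[X] = 21/5, a = 9.
Markov: P[X ≥ 9] ≤ μ/a = (21/5)/9 = 7/15.
Numerically: ≈ 0.466667.
(Since a = 9 > μ = 4.200000, the bound 7/15 is < 1 and informative.)

P[X ≥ 9] ≤ 7/15 ≈ 0.466667.


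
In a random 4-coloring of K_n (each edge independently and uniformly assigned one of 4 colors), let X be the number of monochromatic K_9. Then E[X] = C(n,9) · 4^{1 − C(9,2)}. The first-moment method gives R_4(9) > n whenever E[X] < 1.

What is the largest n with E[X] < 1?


We need C(n, 9) · 4^{1 − 36} < 1, i.e. C(n, 9) < 4^{36 − 1} = 1180591620717411303424.
Check values of n near the boundary:
  n = 912: C(912, 9) = 1156095740032081475120; 1156095740032081475120 < 1180591620717411303424? YES
  n = 913: C(913, 9) = 1167605542753639808390; 1167605542753639808390 < 1180591620717411303424? YES
  n = 914: C(914, 9) = 1179217089587653905932; 1179217089587653905932 < 1180591620717411303424? YES
  n = 915: C(915, 9) = 1190931166636537885130; 1190931166636537885130 < 1180591620717411303424? NO
  n = 916: C(916, 9) = 1202748565202942340440; 1202748565202942340440 < 1180591620717411303424? NO
  n = 917: C(917, 9) = 1214670081818390006810; 1214670081818390006810 < 1180591620717411303424? NO
The largest n with C(n, 9) < 1180591620717411303424 is n = 914 (where E[X] = 294804272396913476483/295147905179352825856 ≈ 0.999). Hence R_4(9) > 914, i.e. R_4(9) ≥ 915.

Largest n = 914; hence R_4(9) > 914.


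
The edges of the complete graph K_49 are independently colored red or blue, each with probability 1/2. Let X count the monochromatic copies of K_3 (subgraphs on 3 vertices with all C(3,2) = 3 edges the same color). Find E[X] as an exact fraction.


Let X = Σ_S X_S over the C(49, 3) = 18424 subsets S of size 3, where X_S = 1 if the K_3 on S is monochromatic.
For a fixed S, the K_3 on S has C(3, 2) = 3 edges. P[all 3 edges red] = (1/2)^3, and likewise for blue, so P[monochromatic] = 2·(1/2)^3 = 2^{1 − 3} = 1/4.
By linearity of expectation: E[X] = C(49, 3) · 2^{1 − 3} = 18424 · 1/4 = 4606.
Numerically: E[X] ≈ 4606.000.

E[X] = C(49,3)·2^(1−C(3,2)) = 4606 ≈ 4606.000.


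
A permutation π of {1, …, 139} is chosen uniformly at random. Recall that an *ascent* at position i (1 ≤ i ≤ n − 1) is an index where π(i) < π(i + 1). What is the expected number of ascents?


Write X = Σ X_I over i = 1, …, 138, with X_I the indicator of one ascent.
There are 138 indicators.
For each fixed i, the pair (π(i), π(i+1)) is a uniformly random ordered pair of distinct values from {1, …, 139}; by symmetry P[π(i) < π(i+1)] = 1/2.
By linearity: E[X] = 138 · (1/2) = (139 − 1) · (1/2) = 69 ≈ 69.000000.

E[X] = 69 = 69.000000.


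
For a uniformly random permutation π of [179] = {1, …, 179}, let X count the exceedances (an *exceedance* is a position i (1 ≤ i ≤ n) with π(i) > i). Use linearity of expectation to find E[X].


Write X = Σ_{i=1}^{179} X_i, where X_i = 1_{π(i) > i}.
For each fixed i, π(i) is uniform over {1, …, 179} (marginal of a uniform permutation), so P[π(i) > i] = (n − i)/n. Summing: Σ_{i=1}^{179} (n − i)/n = (0 + 1 + … + 178)/179 = 179(179 − 1)/(2·179) = (179 − 1)/2.
Hence E[X] = Σ_{i=1}^{179} (179 − i)/179 = 89 ≈ 89.000000.

E[X] = 89 = 89.000000.


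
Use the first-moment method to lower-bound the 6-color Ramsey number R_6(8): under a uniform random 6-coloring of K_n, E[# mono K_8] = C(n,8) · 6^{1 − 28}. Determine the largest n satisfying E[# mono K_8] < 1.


We need C(n, 8) · 6^{1 − 28} < 1, i.e. C(n, 8) < 6^{28 − 1} = 1023490369077469249536.
Check values of n near the boundary:
  n = 1593: C(1593, 8) = 1010555394551193970323; 1010555394551193970323 < 1023490369077469249536? YES
  n = 1594: C(1594, 8) = 1015652773590544255167; 1015652773590544255167 < 1023490369077469249536? YES
  n = 1595: C(1595, 8) = 1020772636343363633895; 1020772636343363633895 < 1023490369077469249536? YES
  n = 1596: C(1596, 8) = 1025915067760710553965; 1025915067760710553965 < 1023490369077469249536? NO
  n = 1597: C(1597, 8) = 1031080153060953275445; 1031080153060953275445 < 1023490369077469249536? NO
The largest n with C(n, 8) < 1023490369077469249536 is n = 1595 (where E[X] = 113419181815929292655/113721152119718805504 ≈ 0.9973). Hence R_6(8) > 1595, i.e. R_6(8) ≥ 1596.

Largest n = 1595; hence R_6(8) > 1595.


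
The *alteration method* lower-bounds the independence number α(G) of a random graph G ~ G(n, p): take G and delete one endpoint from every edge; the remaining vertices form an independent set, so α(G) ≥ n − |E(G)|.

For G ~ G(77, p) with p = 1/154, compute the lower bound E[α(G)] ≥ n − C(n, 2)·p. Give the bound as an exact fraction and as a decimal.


E[|E(G)|] = C(77, 2)·p = 2926 · (1/154) = 19.
E[α(G)] ≥ n − E[|E(G)|] = 77 − 19 = 58.
Numerically: ≈ 58.000.
(This is only a lower bound; the true E[α(G)] may be larger.)

E[α(G)] ≥ 58 ≈ 58.000.


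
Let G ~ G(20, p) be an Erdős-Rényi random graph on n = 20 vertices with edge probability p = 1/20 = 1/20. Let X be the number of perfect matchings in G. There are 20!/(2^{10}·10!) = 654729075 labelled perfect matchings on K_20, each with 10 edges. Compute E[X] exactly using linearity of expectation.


K_20 has 20!/(2^{10}·10!) = 654729075 labelled perfect matchings.
For each such perfect matching H, let X_H = 1 if all 10 edges of H are present in G. Then P[X_H = 1] = p^{10} = (1/20)^{10} = 1/10240000000000.
Summing the indicators: E[X] = Σ_H E[X_H] = 654729075 · p^{10} = 654729075 · 1/10240000000000 = 26189163/409600000000.
Numerically: E[X] ≈ 6.39e-05.

E[X] = 654729075 · (1/20)^{10} = 26189163/409600000000 ≈ 6.39e-05.


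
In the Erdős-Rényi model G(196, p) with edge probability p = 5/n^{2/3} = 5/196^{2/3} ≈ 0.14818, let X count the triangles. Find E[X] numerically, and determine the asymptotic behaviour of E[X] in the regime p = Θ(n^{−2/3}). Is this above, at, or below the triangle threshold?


Number of potential triangles: C(196, 3) = 1235780.
Each occurs with probability p³ ≈ (0.14818)³ ≈ 3.2538526e-03.
By linearity: E[X] = C(196, 3)·p³ ≈ 1235780 · 3.2538526e-03 ≈ 4021.04592.
Since α = 2/3 < 1, p = c/n^{2/3} ≫ 1/n is above the triangle threshold p ~ 1/n. Asymptotically E[X] ~ (c³/6)·n^{3(1−α)} = (5³/6)·n^{1} → ∞; triangles are abundant w.h.p.

E[X] ≈ 4021.04592; in regime p = Θ(1/n^{2/3}) E[X] diverges (above the triangle threshold p ~ 1/n).


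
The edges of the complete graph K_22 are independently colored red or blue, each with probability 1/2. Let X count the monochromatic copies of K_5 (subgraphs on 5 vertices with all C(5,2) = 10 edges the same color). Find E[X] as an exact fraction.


Let X = Σ_S X_S over the C(22, 5) = 26334 subsets S of size 5, where X_S = 1 if the K_5 on S is monochromatic.
For a fixed S, the K_5 on S has C(5, 2) = 10 edges. P[all 10 edges red] = (1/2)^10, and likewise for blue, so P[monochromatic] = 2·(1/2)^10 = 2^{1 − 10} = 1/512.
By linearity of expectation: E[X] = C(22, 5) · 2^{1 − 10} = 26334 · 1/512 = 13167/256.
Numerically: E[X] ≈ 51.43359.

E[X] = C(22,5)·2^(1−C(5,2)) = 13167/256 ≈ 51.43359.


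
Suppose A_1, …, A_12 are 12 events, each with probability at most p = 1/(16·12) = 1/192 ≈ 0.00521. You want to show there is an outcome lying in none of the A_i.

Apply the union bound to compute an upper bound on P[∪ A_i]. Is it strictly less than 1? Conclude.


Union bound: P[∪_{i=1}^{12} A_i] ≤ Σ_i P[A_i] ≤ 12·p = 12·(1/192) = 1/16.
Numerically: 1/16 ≈ 0.06250.
Is 1/16 < 1? YES.
Since P[∪ A_i] ≤ 1/16 < 1, the complement has P[∩ A_i^c] ≥ 1 − 1/16 = 15/16 > 0, so some outcome avoids every A_i.

12·p = 1/16 ≈ 0.06250; existence CERTIFIED by the union bound.


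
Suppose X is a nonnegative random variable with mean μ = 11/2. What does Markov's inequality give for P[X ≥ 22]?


μ = E[X] = 11/2, a = 22.
Markov: P[X ≥ 22] ≤ μ/a = (11/2)/22 = 1/4.
Numerically: ≈ 0.250.
(Since a = 22 > μ = 5.500, the bound 1/4 is < 1 and informative.)

P[X ≥ 22] ≤ 1/4 ≈ 0.250.


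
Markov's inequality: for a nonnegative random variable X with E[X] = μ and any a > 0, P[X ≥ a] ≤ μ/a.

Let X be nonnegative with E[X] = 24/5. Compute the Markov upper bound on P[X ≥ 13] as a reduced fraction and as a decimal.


μ = E[X] = 24/5, a = 13.
Markov: P[X ≥ 13] ≤ μ/a = (24/5)/13 = 24/65.
Numerically: ≈ 0.369231.
(Since a = 13 > μ = 4.800000, the bound 24/65 is < 1 and informative.)

P[X ≥ 13] ≤ 24/65 ≈ 0.369231.


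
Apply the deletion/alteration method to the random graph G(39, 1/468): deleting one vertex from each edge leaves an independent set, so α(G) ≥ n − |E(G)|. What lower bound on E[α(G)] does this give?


E[|E(G)|] = C(39, 2)·p = 741 · (1/468) = 19/12.
E[α(G)] ≥ n − E[|E(G)|] = 39 − 19/12 = 449/12.
Numerically: ≈ 37.4167.
(This is only a lower bound; the true E[α(G)] may be larger.)

E[α(G)] ≥ 449/12 ≈ 37.4167.


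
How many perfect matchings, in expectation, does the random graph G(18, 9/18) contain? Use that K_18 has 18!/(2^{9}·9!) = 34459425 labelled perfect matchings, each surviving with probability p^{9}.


K_18 has 18!/(2^{9}·9!) = 34459425 labelled perfect matchings.
For each such perfect matching H, let X_H = 1 if all 9 edges of H are present in G. Then P[X_H = 1] = p^{9} = (1/2)^{9} = 1/512.
By linearity: E[X] = Σ_H E[X_H] = 34459425 · p^{9} = 34459425 · 1/512 = 34459425/512.
Numerically: E[X] ≈ 67303.6.

E[X] = 34459425 · (1/2)^{9} = 34459425/512 ≈ 67303.6.


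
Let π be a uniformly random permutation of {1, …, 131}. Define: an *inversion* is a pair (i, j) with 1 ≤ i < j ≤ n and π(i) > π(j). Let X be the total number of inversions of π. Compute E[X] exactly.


Write X = Σ X_I over the C(131, 2) = 8515 pairs i < j, with X_I the indicator of one inversion.
There are 8515 indicators.
For each fixed pair i < j, the values π(i) and π(j) are two distinct elements of {1, …, 131} in uniformly random order; by symmetry P[π(i) > π(j)] = 1/2.
By linearity: E[X] = 8515 · (1/2) = C(131, 2) · (1/2) = 8515/2 = 8515/2 ≈ 4257.500.

E[X] = 8515/2 = 4257.500.


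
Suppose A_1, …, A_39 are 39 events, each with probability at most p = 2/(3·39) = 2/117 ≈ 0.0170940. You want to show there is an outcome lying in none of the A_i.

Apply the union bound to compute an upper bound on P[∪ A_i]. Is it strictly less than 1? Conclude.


Union bound: P[∪_{i=1}^{39} A_i] ≤ Σ_i P[A_i] ≤ 39·p = 39·(2/117) = 2/3.
Numerically: 2/3 ≈ 0.6666667.
Is 2/3 < 1? YES.
Since P[∪ A_i] ≤ 2/3 < 1, the complement has P[∩ A_i^c] ≥ 1 − 2/3 = 1/3 > 0, so some outcome avoids every A_i.

39·p = 2/3 ≈ 0.6666667; existence CERTIFIED by the union bound.


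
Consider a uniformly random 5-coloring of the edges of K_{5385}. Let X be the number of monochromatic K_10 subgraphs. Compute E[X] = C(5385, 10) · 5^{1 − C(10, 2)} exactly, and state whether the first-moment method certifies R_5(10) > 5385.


E[X] = C(5385, 10) · 5^{1 − 45} = 5603542957245638044321604098176 · 5^{−44} = 5603542957245638044321604098176/5684341886080801486968994140625.
As a reduced fraction: E[X] = 5603542957245638044321604098176/5684341886080801486968994140625 ≈ 0.9858.
Is E[X] < 1? YES.
Since E[X] < 1, there exists a 5-coloring of K_{5385} with no monochromatic K_10; hence R_5(10) > 5385.

E[X] = 5603542957245638044321604098176/5684341886080801486968994140625 ≈ 0.9858; E[X] < 1, so R_5(10) > 5385.


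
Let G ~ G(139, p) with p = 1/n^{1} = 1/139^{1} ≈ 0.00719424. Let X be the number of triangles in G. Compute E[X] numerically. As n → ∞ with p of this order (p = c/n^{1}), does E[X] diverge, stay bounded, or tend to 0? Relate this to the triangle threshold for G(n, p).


Number of potential triangles: C(139, 3) = 437989.
Each occurs with probability p³ ≈ (0.00719424)³ ≈ 3.72353636e-07.
By linearity: E[X] = C(139, 3)·p³ ≈ 437989 · 3.72353636e-07 ≈ 0.163087.
Here α = 1, so p = 1/n is exactly at the triangle threshold p ~ 1/n. Asymptotically E[X] → c³/6 = 1³/6 = 1/6 ≈ 0.166667, a bounded constant. In this regime the triangle count is asymptotically Poisson(c³/6).

E[X] ≈ 0.163087; in regime p = Θ(1/n^{1}) E[X] stays bounded (at the triangle threshold p ~ 1/n).


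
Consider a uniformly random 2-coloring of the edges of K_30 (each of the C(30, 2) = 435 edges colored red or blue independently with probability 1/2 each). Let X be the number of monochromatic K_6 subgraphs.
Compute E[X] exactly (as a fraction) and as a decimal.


Let X = Σ_S X_S over the C(30, 6) = 593775 subsets S of size 6, where X_S = 1 if the K_6 on S is monochromatic.
For a fixed S, the K_6 on S has C(6, 2) = 15 edges. P[all 15 edges red] = (1/2)^15, and likewise for blue, so P[monochromatic] = 2·(1/2)^15 = 2^{1 − 15} = 1/16384.
By linearity of expectation: E[X] = C(30, 6) · 2^{1 − 15} = 593775 · 1/16384 = 593775/16384.
Numerically: E[X] ≈ 36.241.

E[X] = C(30,6)·2^(1−C(6,2)) = 593775/16384 ≈ 36.241.


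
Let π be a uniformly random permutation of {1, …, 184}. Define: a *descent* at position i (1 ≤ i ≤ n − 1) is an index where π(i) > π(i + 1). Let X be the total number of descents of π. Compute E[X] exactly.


Write X = Σ X_I over i = 1, …, 183, with X_I the indicator of one descent.
There are 183 indicators.
For each fixed i, the pair (π(i), π(i+1)) is a uniformly random ordered pair of distinct values from {1, …, 184}; by symmetry P[π(i) > π(i+1)] = 1/2.
By linearity: E[X] = 183 · (1/2) = (184 − 1) · (1/2) = 183/2 ≈ 91.5000.

E[X] = 183/2 = 91.5000.


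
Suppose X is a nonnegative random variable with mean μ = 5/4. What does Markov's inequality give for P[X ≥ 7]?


μ = E[X] = 5/4, a = 7.
Markov: P[X ≥ 7] ≤ μ/a = (5/4)/7 = 5/28.
Numerically: ≈ 0.178571.
(Since a = 7 > μ = 1.250000, the bound 5/28 is < 1 and informative.)

P[X ≥ 7] ≤ 5/28 ≈ 0.178571.


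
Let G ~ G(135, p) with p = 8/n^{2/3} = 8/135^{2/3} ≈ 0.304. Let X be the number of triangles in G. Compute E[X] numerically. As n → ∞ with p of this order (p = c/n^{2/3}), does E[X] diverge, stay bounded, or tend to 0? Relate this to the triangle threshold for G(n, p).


Number of potential triangles: C(135, 3) = 400995.
Each occurs with probability p³ ≈ (0.304)³ ≈ 2.80933e-02.
By linearity: E[X] = C(135, 3)·p³ ≈ 400995 · 2.80933e-02 ≈ 11265.264.
Since α = 2/3 < 1, p = c/n^{2/3} ≫ 1/n is above the triangle threshold p ~ 1/n. Asymptotically E[X] ~ (c³/6)·n^{3(1−α)} = (8³/6)·n^{1} → ∞; triangles are abundant w.h.p.

E[X] ≈ 11265.264; in regime p = Θ(1/n^{2/3}) E[X] diverges (above the triangle threshold p ~ 1/n).


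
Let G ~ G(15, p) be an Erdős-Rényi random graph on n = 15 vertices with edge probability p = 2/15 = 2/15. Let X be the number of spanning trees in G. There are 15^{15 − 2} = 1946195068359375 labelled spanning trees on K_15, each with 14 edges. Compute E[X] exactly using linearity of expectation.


K_15 has 15^{15 − 2} = 1946195068359375 labelled spanning trees.
For each such spanning tree H, let X_H = 1 if all 14 edges of H are present in G. Then P[X_H = 1] = p^{14} = (2/15)^{14} = 16384/29192926025390625.
By linearity of expectation: E[X] = Σ_H E[X_H] = 1946195068359375 · p^{14} = 1946195068359375 · 16384/29192926025390625 = 16384/15.
Numerically: E[X] ≈ 1.09e+03.

E[X] = 1946195068359375 · (2/15)^{14} = 16384/15 ≈ 1.09e+03.


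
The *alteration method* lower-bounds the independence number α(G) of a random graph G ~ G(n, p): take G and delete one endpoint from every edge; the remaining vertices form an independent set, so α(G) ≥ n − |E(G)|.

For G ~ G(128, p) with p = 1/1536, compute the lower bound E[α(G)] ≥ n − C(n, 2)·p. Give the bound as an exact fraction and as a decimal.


E[|E(G)|] = C(128, 2)·p = 8128 · (1/1536) = 127/24.
E[α(G)] ≥ n − E[|E(G)|] = 128 − 127/24 = 2945/24.
Numerically: ≈ 122.708.
(This is only a lower bound; the true E[α(G)] may be larger.)

E[α(G)] ≥ 2945/24 ≈ 122.708.


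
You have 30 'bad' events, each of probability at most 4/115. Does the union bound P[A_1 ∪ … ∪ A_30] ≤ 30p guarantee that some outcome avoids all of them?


Union bound: P[∪_{i=1}^{30} A_i] ≤ Σ_i P[A_i] ≤ 30·p = 30·(4/115) = 24/23.
Numerically: 24/23 ≈ 1.043478.
Is 24/23 < 1? NO.
Since the bound 24/23 is ≥ 1, the union bound is uninformative here; it does NOT by itself certify existence.

30·p = 24/23 ≈ 1.043478; existence NOT certified by the union bound.


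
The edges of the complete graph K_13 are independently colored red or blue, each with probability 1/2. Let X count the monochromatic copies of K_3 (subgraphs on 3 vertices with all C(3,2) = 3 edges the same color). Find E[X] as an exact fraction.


Let X = Σ_S X_S over the C(13, 3) = 286 subsets S of size 3, where X_S = 1 if the K_3 on S is monochromatic.
For a fixed S, the K_3 on S has C(3, 2) = 3 edges. P[all 3 edges red] = (1/2)^3, and likewise for blue, so P[monochromatic] = 2·(1/2)^3 = 2^{1 − 3} = 1/4.
Summing: E[X] = C(13, 3) · 2^{1 − 3} = 286 · 1/4 = 143/2.
Numerically: E[X] ≈ 71.500000.

E[X] = C(13,3)·2^(1−C(3,2)) = 143/2 ≈ 71.500000.


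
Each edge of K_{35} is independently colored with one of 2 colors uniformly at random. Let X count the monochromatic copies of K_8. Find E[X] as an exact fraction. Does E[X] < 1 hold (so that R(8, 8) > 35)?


E[X] = C(35, 8) · 2^{1 − 28} = 23535820 · 2^{−27} = 23535820/134217728.
As a reduced fraction: E[X] = 5883955/33554432 ≈ 0.1754.
Is E[X] < 1? YES.
Since E[X] < 1, there exists a 2-coloring of K_{35} with no monochromatic K_8; hence R(8, 8) > 35.

E[X] = 5883955/33554432 ≈ 0.1754; E[X] < 1, so R(8, 8) > 35.


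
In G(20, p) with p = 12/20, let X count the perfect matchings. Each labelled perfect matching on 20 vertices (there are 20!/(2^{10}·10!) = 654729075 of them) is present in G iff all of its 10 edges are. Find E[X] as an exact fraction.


K_20 has 20!/(2^{10}·10!) = 654729075 labelled perfect matchings.
For each such perfect matching H, let X_H = 1 if all 10 edges of H are present in G. Then P[X_H = 1] = p^{10} = (3/5)^{10} = 59049/9765625.
Summing the indicators: E[X] = Σ_H E[X_H] = 654729075 · p^{10} = 654729075 · 59049/9765625 = 1546443885987/390625.
Numerically: E[X] ≈ 3.9589e+06.

E[X] = 654729075 · (3/5)^{10} = 1546443885987/390625 ≈ 3.9589e+06.


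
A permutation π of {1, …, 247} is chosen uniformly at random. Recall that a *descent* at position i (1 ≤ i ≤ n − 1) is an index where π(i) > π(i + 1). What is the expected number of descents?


Write X = Σ X_I over i = 1, …, 246, with X_I the indicator of one descent.
There are 246 indicators.
For each fixed i, the pair (π(i), π(i+1)) is a uniformly random ordered pair of distinct values from {1, …, 247}; by symmetry P[π(i) > π(i+1)] = 1/2.
By linearity: E[X] = 246 · (1/2) = (247 − 1) · (1/2) = 123 ≈ 123.00000.

E[X] = 123 = 123.00000.


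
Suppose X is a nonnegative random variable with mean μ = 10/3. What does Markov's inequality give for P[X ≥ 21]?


μ = E[X] = 10/3, a = 21.
Markov: P[X ≥ 21] ≤ μ/a = (10/3)/21 = 10/63.
Numerically: ≈ 0.15873.
(Since a = 21 > μ = 3.33333, the bound 10/63 is < 1 and informative.)

P[X ≥ 21] ≤ 10/63 ≈ 0.15873.


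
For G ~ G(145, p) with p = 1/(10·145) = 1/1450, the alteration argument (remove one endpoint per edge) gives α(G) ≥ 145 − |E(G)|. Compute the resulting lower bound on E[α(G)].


E[|E(G)|] = C(145, 2)·p = 10440 · (1/1450) = 36/5.
E[α(G)] ≥ n − E[|E(G)|] = 145 − 36/5 = 689/5.
Numerically: ≈ 137.800000.
(This is only a lower bound; the true E[α(G)] may be larger.)

E[α(G)] ≥ 689/5 ≈ 137.800000.


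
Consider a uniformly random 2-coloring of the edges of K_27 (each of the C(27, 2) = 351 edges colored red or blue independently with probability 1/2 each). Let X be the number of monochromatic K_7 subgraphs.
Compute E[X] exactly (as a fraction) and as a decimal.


Let X = Σ_S X_S over the C(27, 7) = 888030 subsets S of size 7, where X_S = 1 if the K_7 on S is monochromatic.
For a fixed S, the K_7 on S has C(7, 2) = 21 edges. P[all 21 edges red] = (1/2)^21, and likewise for blue, so P[monochromatic] = 2·(1/2)^21 = 2^{1 − 21} = 1/1048576.
By linearity: E[X] = C(27, 7) · 2^{1 − 21} = 888030 · 1/1048576 = 444015/524288.
Numerically: E[X] ≈ 0.846891.

E[X] = C(27,7)·2^(1−C(7,2)) = 444015/524288 ≈ 0.846891.


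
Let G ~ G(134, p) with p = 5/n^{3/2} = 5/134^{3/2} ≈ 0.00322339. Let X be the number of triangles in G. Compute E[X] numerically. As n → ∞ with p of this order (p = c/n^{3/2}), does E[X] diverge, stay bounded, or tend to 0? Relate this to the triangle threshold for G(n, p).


Number of potential triangles: C(134, 3) = 392084.
Each occurs with probability p³ ≈ (0.00322339)³ ≈ 3.34917947e-08.
By linearity: E[X] = C(134, 3)·p³ ≈ 392084 · 3.34917947e-08 ≈ 0.013132.
Since α = 3/2 > 1, p = c/n^{3/2} = o(1/n) is below the triangle threshold p ~ 1/n. Asymptotically E[X] ~ (c³/6)·n^{3(1−α)} = (5³/6)·n^{-1.5} → 0, so by Markov's inequality G has no triangles w.h.p.

E[X] ≈ 0.013132; in regime p = Θ(1/n^{3/2}) E[X] tends to 0 (below the triangle threshold p ~ 1/n).


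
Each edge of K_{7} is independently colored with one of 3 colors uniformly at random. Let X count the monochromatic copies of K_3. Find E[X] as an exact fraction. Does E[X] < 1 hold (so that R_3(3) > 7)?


E[X] = C(7, 3) · 3^{1 − 3} = 35 · 3^{−2} = 35/9.
As a reduced fraction: E[X] = 35/9 ≈ 3.88889.
Is E[X] < 1? NO.
Since E[X] ≥ 1, the first-moment bound is inconclusive at n = 7; it does NOT by itself certify R_3(3) > 7.

E[X] = 35/9 ≈ 3.88889; E[X] ≥ 1; first-moment method inconclusive here.


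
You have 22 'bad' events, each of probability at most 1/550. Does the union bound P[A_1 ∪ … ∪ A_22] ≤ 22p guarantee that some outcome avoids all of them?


Union bound: P[∪_{i=1}^{22} A_i] ≤ Σ_i P[A_i] ≤ 22·p = 22·(1/550) = 1/25.
Numerically: 1/25 ≈ 0.0400.
Is 1/25 < 1? YES.
Since P[∪ A_i] ≤ 1/25 < 1, the complement has P[∩ A_i^c] ≥ 1 − 1/25 = 24/25 > 0, so some outcome avoids every A_i.

22·p = 1/25 ≈ 0.0400; existence CERTIFIED by the union bound.


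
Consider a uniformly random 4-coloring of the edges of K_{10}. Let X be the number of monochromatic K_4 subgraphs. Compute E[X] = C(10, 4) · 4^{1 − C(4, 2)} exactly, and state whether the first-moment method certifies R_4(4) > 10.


E[X] = C(10, 4) · 4^{1 − 6} = 210 · 4^{−5} = 210/1024.
As a reduced fraction: E[X] = 105/512 ≈ 0.205.
Is E[X] < 1? YES.
Since E[X] < 1, there exists a 4-coloring of K_{10} with no monochromatic K_4; hence R_4(4) > 10.

E[X] = 105/512 ≈ 0.205; E[X] < 1, so R_4(4) > 10.


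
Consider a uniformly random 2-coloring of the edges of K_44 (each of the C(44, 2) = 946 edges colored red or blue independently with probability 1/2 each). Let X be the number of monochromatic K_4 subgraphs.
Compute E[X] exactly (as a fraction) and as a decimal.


Let X = Σ_S X_S over the C(44, 4) = 135751 subsets S of size 4, where X_S = 1 if the K_4 on S is monochromatic.
For a fixed S, the K_4 on S has C(4, 2) = 6 edges. P[all 6 edges red] = (1/2)^6, and likewise for blue, so P[monochromatic] = 2·(1/2)^6 = 2^{1 − 6} = 1/32.
Summing: E[X] = C(44, 4) · 2^{1 − 6} = 135751 · 1/32 = 135751/32.
Numerically: E[X] ≈ 4242.219.

E[X] = C(44,4)·2^(1−C(4,2)) = 135751/32 ≈ 4242.219.


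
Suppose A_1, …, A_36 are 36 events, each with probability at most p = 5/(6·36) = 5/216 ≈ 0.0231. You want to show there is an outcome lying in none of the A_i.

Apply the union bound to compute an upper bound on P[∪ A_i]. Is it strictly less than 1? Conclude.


Union bound: P[∪_{i=1}^{36} A_i] ≤ Σ_i P[A_i] ≤ 36·p = 36·(5/216) = 5/6.
Numerically: 5/6 ≈ 0.8333.
Is 5/6 < 1? YES.
Since P[∪ A_i] ≤ 5/6 < 1, the complement has P[∩ A_i^c] ≥ 1 − 5/6 = 1/6 > 0, so some outcome avoids every A_i.

36·p = 5/6 ≈ 0.8333; existence CERTIFIED by the union bound.


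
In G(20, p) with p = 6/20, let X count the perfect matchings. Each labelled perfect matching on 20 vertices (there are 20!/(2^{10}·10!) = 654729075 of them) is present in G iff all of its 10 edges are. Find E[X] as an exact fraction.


K_20 has 20!/(2^{10}·10!) = 654729075 labelled perfect matchings.
For each such perfect matching H, let X_H = 1 if all 10 edges of H are present in G. Then P[X_H = 1] = p^{10} = (3/10)^{10} = 59049/10000000000.
By linearity of expectation: E[X] = Σ_H E[X_H] = 654729075 · p^{10} = 654729075 · 59049/10000000000 = 1546443885987/400000000.
Numerically: E[X] ≈ 3.87e+03.

E[X] = 654729075 · (3/10)^{10} = 1546443885987/400000000 ≈ 3.87e+03.


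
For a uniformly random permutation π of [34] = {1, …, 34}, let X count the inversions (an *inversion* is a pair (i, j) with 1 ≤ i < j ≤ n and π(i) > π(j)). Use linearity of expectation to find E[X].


Write X = Σ X_I over the C(34, 2) = 561 pairs i < j, with X_I the indicator of one inversion.
There are 561 indicators.
For each fixed pair i < j, the values π(i) and π(j) are two distinct elements of {1, …, 34} in uniformly random order; by symmetry P[π(i) > π(j)] = 1/2.
By linearity: E[X] = 561 · (1/2) = C(34, 2) · (1/2) = 561/2 = 561/2 ≈ 280.500000.

E[X] = 561/2 = 280.500000.


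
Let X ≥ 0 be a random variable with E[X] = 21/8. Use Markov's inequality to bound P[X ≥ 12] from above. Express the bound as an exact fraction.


μ = E[X] = 21/8, a = 12.
Markov: P[X ≥ 12] ≤ μ/a = (21/8)/12 = 7/32.
Numerically: ≈ 0.218750.
(Since a = 12 > μ = 2.625000, the bound 7/32 is < 1 and informative.)

P[X ≥ 12] ≤ 7/32 ≈ 0.218750.


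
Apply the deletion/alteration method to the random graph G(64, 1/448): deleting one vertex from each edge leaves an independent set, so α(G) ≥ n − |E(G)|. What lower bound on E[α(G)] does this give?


E[|E(G)|] = C(64, 2)·p = 2016 · (1/448) = 9/2.
E[α(G)] ≥ n − E[|E(G)|] = 64 − 9/2 = 119/2.
Numerically: ≈ 59.500000.
(This is only a lower bound; the true E[α(G)] may be larger.)

E[α(G)] ≥ 119/2 ≈ 59.500000.


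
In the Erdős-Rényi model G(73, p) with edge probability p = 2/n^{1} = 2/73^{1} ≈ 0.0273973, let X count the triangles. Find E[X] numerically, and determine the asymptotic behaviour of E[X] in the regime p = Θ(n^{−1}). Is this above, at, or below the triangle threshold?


Number of potential triangles: C(73, 3) = 62196.
Each occurs with probability p³ ≈ (0.0273973)³ ≈ 2.05646540e-05.
By linearity: E[X] = C(73, 3)·p³ ≈ 62196 · 2.05646540e-05 ≈ 1.279039.
Here α = 1, so p = 2/n is exactly at the triangle threshold p ~ 1/n. Asymptotically E[X] → c³/6 = 2³/6 = 4/3 ≈ 1.333333, a bounded constant. In this regime the triangle count is asymptotically Poisson(c³/6).

E[X] ≈ 1.279039; in regime p = Θ(1/n^{1}) E[X] stays bounded (at the triangle threshold p ~ 1/n).


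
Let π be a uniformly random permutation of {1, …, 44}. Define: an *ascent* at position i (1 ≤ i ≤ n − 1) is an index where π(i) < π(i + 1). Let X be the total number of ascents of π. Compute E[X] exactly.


Write X = Σ X_I over i = 1, …, 43, with X_I the indicator of one ascent.
There are 43 indicators.
For each fixed i, the pair (π(i), π(i+1)) is a uniformly random ordered pair of distinct values from {1, …, 44}; by symmetry P[π(i) < π(i+1)] = 1/2.
By linearity: E[X] = 43 · (1/2) = (44 − 1) · (1/2) = 43/2 ≈ 21.500.

E[X] = 43/2 = 21.500.


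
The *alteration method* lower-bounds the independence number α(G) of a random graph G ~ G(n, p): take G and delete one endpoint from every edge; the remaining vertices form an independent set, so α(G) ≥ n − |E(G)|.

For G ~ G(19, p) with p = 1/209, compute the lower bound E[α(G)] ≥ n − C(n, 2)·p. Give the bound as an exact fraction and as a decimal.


E[|E(G)|] = C(19, 2)·p = 171 · (1/209) = 9/11.
E[α(G)] ≥ n − E[|E(G)|] = 19 − 9/11 = 200/11.
Numerically: ≈ 18.182.
(This is only a lower bound; the true E[α(G)] may be larger.)

E[α(G)] ≥ 200/11 ≈ 18.182.


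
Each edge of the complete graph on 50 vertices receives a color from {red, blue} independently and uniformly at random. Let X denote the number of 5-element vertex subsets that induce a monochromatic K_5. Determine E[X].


Let X = Σ_S X_S over the C(50, 5) = 2118760 subsets S of size 5, where X_S = 1 if the K_5 on S is monochromatic.
For a fixed S, the K_5 on S has C(5, 2) = 10 edges. P[all 10 edges red] = (1/2)^10, and likewise for blue, so P[monochromatic] = 2·(1/2)^10 = 2^{1 − 10} = 1/512.
By linearity of expectation: E[X] = C(50, 5) · 2^{1 − 10} = 2118760 · 1/512 = 264845/64.
Numerically: E[X] ≈ 4138.203125.

E[X] = C(50,5)·2^(1−C(5,2)) = 264845/64 ≈ 4138.203125.


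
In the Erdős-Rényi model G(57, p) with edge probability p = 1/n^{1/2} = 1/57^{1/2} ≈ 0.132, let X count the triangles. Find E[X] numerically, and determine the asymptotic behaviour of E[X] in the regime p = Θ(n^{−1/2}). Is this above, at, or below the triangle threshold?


Number of potential triangles: C(57, 3) = 29260.
Each occurs with probability p³ ≈ (0.132)³ ≈ 2.32374e-03.
By linearity: E[X] = C(57, 3)·p³ ≈ 29260 · 2.32374e-03 ≈ 67.993.
Since α = 1/2 < 1, p = c/n^{1/2} ≫ 1/n is above the triangle threshold p ~ 1/n. Asymptotically E[X] ~ (c³/6)·n^{3(1−α)} = (1³/6)·n^{1.5} → ∞; triangles are abundant w.h.p.

E[X] ≈ 67.993; in regime p = Θ(1/n^{1/2}) E[X] diverges (above the triangle threshold p ~ 1/n).


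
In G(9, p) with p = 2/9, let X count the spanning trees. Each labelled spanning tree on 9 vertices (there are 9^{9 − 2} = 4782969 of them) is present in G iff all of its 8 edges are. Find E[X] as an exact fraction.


K_9 has 9^{9 − 2} = 4782969 labelled spanning trees.
For each such spanning tree H, let X_H = 1 if all 8 edges of H are present in G. Then P[X_H = 1] = p^{8} = (2/9)^{8} = 256/43046721.
By linearity of expectation: E[X] = Σ_H E[X_H] = 4782969 · p^{8} = 4782969 · 256/43046721 = 256/9.
Numerically: E[X] ≈ 28.4.

E[X] = 4782969 · (2/9)^{8} = 256/9 ≈ 28.4.


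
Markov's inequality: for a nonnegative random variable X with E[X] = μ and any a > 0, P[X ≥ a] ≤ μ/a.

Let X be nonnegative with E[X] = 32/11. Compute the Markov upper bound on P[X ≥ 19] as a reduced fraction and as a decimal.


μ = E[X] = 32/11, a = 19.
Markov: P[X ≥ 19] ≤ μ/a = (32/11)/19 = 32/209.
Numerically: ≈ 0.153110.
(Since a = 19 > μ = 2.909091, the bound 32/209 is < 1 and informative.)

P[X ≥ 19] ≤ 32/209 ≈ 0.153110.


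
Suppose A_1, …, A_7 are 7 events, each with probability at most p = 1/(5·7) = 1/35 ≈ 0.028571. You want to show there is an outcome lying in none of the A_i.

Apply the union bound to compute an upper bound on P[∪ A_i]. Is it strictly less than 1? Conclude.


Union bound: P[∪_{i=1}^{7} A_i] ≤ Σ_i P[A_i] ≤ 7·p = 7·(1/35) = 1/5.
Numerically: 1/5 ≈ 0.200000.
Is 1/5 < 1? YES.
Since P[∪ A_i] ≤ 1/5 < 1, the complement has P[∩ A_i^c] ≥ 1 − 1/5 = 4/5 > 0, so some outcome avoids every A_i.

7·p = 1/5 ≈ 0.200000; existence CERTIFIED by the union bound.


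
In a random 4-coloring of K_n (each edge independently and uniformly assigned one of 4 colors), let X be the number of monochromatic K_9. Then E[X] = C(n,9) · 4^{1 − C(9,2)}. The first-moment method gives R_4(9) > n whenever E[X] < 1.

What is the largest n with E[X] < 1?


We need C(n, 9) · 4^{1 − 36} < 1, i.e. C(n, 9) < 4^{36 − 1} = 1180591620717411303424.
Check values of n near the boundary:
  n = 909: C(909, 9) = 1122169012923711463931; 1122169012923711463931 < 1180591620717411303424? YES
  n = 910: C(910, 9) = 1133378248346922788210; 1133378248346922788210 < 1180591620717411303424? YES
  n = 911: C(911, 9) = 1144686900492291197405; 1144686900492291197405 < 1180591620717411303424? YES
  n = 912: C(912, 9) = 1156095740032081475120; 1156095740032081475120 < 1180591620717411303424? YES
  n = 913: C(913, 9) = 1167605542753639808390; 1167605542753639808390 < 1180591620717411303424? YES
  n = 914: C(914, 9) = 1179217089587653905932; 1179217089587653905932 < 1180591620717411303424? YES
  n = 915: C(915, 9) = 1190931166636537885130; 1190931166636537885130 < 1180591620717411303424? NO
  n = 916: C(916, 9) = 1202748565202942340440; 1202748565202942340440 < 1180591620717411303424? NO
  n = 917: C(917, 9) = 1214670081818390006810; 1214670081818390006810 < 1180591620717411303424? NO
The largest n with C(n, 9) < 1180591620717411303424 is n = 914 (where E[X] = 294804272396913476483/295147905179352825856 ≈ 0.99884). Hence R_4(9) > 914, i.e. R_4(9) ≥ 915.

Largest n = 914; hence R_4(9) > 914.
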